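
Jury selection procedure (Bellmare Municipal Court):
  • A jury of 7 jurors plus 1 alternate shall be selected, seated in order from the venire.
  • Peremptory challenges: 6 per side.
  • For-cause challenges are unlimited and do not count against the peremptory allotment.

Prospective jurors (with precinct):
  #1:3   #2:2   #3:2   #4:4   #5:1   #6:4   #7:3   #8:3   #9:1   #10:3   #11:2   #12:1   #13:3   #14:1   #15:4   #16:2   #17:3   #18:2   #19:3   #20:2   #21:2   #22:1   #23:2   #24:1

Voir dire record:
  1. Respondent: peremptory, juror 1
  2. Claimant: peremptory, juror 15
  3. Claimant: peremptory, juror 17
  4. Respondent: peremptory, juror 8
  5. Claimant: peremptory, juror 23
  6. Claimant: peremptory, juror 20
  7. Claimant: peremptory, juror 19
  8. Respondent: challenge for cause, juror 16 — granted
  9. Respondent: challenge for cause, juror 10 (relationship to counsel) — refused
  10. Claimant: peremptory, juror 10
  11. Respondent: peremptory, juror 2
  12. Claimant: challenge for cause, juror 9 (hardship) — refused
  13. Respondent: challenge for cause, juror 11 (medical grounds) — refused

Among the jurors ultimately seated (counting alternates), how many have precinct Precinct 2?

Removed: #1, #2, #8, #10, #15, #16, #17, #19, #20, #23.
Seated (8 incl. alternates): #3, #4, #5, #6, #7, #9, #11, #12.
Of those, in Precinct 2: #3, #11 → 2.

2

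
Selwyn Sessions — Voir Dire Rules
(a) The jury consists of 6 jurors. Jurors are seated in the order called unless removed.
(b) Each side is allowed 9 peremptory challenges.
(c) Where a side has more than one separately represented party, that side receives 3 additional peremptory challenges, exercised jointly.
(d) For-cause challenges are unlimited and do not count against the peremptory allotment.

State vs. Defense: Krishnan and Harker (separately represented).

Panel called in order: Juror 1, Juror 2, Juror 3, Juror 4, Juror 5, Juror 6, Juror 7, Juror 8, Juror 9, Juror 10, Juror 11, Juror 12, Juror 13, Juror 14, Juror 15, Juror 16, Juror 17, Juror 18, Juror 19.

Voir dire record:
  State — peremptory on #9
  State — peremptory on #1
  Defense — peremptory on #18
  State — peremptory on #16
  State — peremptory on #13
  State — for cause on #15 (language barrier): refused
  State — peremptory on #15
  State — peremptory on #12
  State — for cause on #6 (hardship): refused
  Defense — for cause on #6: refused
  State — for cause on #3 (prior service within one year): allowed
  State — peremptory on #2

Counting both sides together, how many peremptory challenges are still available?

13

State allotment: 9. Defense allotment: 9 base + 3 multi-party = 12.
State peremptories used: #9, #1, #16, #13, #15, #12, #2 — 7 (for-cause on #15, #6, #3 don't count).
Defense peremptories used: #18 — 1 (the for-cause on #6 doesn't count).
Remaining: (9 − 7) + (12 − 1) = 13.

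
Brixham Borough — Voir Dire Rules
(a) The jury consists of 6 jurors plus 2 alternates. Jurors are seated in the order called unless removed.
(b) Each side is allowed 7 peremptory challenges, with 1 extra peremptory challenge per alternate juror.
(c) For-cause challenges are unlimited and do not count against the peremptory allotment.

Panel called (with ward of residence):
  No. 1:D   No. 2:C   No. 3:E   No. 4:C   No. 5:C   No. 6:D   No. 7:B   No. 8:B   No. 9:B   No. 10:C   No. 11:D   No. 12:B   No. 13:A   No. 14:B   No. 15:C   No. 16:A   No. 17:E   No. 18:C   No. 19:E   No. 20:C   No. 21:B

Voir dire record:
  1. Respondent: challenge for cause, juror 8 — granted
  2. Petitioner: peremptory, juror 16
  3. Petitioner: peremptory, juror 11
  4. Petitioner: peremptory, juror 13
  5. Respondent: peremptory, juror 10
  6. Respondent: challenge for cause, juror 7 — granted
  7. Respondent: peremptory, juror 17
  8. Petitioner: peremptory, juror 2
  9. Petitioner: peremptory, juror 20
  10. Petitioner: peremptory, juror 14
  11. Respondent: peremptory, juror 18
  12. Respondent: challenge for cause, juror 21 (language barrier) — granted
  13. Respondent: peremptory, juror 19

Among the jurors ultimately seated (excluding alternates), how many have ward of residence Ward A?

0

Removed: #2, #7, #8, #10, #11, #13, #14, #16, #17, #18, #19, #20, #21.
Seated jurors 1–6: #1, #3, #4, #5, #6, #9 (alternates #12, #15 not counted).
None of those are in Ward A → 0.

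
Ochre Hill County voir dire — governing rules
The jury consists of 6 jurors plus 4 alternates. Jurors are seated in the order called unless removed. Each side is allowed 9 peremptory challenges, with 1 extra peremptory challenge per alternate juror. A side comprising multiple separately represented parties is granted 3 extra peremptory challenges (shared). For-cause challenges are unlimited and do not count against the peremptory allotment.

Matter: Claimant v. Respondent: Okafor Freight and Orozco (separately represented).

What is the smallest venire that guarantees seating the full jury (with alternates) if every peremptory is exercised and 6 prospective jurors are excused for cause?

Seats to fill: 6 + 4 alternates = 10.
Peremptories — Claimant: 9 + 1×4 = 13; Respondent: 9 + 1×4 + 3 = 16; total 29.
For-cause removals: 6.
Minimum venire: 10 + 29 + 6 = 45.

45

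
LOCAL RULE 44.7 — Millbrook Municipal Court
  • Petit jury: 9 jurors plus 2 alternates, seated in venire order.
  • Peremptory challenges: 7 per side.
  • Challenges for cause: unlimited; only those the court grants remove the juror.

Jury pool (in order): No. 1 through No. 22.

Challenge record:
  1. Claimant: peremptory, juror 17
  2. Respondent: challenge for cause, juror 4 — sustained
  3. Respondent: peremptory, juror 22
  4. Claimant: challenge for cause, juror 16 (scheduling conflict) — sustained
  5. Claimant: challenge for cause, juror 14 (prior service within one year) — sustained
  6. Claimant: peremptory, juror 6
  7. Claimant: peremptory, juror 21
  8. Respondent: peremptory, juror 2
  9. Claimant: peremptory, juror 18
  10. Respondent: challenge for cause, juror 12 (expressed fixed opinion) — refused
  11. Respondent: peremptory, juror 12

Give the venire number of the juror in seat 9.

13

Removed: #2, #4, #6, #12, #14, #16, #17, #18, #21, #22.
Filling seats in venire order through position 9: #1, #3, #5, #7, #8, #9, #10, #11, #13.
So seat 9 is #13.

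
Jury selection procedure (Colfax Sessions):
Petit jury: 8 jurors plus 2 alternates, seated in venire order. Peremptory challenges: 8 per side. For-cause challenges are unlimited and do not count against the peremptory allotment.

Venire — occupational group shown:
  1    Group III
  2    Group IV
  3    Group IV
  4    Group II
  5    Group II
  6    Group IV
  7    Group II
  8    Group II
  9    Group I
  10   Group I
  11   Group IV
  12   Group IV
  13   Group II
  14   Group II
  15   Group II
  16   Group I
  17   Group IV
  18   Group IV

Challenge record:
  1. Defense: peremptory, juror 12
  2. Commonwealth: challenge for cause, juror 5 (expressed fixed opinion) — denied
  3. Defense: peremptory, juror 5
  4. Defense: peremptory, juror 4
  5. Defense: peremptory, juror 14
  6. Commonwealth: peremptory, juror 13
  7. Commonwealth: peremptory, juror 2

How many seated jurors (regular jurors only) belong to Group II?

Removed: #2, #4, #5, #12, #13, #14.
Seated jurors 1–8: #1, #3, #6, #7, #8, #9, #10, #11 (alternates #15, #16 not counted).
Of those, in Group II: #7, #8 → 2.

2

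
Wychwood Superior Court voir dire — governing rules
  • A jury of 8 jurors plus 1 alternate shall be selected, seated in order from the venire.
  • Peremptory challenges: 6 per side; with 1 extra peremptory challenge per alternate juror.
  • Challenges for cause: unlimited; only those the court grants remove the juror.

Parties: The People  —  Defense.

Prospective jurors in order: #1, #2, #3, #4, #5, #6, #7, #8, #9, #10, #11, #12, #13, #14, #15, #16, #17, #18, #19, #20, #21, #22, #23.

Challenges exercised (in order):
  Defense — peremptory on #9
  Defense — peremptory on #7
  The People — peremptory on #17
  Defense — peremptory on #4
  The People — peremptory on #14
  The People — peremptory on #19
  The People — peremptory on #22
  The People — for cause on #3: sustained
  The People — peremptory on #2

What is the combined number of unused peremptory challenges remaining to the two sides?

6

The People allotment: 6 base + 1 × 1 alternate = 7. Defense allotment: 6 base + 1 × 1 alternate = 7.
The People peremptories used: #17, #14, #19, #22, #2 — 5 (the for-cause on #3 doesn't count).
Defense peremptories used: #9, #7, #4 — 3.
Remaining: (7 − 5) + (7 − 3) = 6.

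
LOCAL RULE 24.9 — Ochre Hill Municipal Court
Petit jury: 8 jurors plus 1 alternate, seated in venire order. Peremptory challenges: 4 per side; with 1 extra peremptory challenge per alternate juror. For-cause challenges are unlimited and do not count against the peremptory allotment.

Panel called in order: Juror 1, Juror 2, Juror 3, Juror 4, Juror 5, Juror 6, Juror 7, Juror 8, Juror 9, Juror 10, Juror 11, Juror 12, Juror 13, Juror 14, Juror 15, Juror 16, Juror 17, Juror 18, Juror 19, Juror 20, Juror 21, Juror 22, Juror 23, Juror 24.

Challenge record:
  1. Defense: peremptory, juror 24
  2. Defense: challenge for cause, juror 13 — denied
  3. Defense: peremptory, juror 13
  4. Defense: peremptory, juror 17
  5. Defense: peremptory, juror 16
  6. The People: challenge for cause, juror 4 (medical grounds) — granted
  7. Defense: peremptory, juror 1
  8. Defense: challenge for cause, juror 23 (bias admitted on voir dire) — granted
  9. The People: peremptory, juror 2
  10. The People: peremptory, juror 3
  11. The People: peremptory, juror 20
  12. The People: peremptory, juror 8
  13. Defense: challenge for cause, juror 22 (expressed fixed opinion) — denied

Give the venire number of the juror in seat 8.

Removed: #1, #2, #3, #4, #8, #13, #16, #17, #20, #23, #24. (#22 stays — for-cause denied.)
Seating in order: seats 1–8 → #5, #6, #7, #9, #10, #11, #12, #14; alternates → #15.
So seat 8 is #14.

14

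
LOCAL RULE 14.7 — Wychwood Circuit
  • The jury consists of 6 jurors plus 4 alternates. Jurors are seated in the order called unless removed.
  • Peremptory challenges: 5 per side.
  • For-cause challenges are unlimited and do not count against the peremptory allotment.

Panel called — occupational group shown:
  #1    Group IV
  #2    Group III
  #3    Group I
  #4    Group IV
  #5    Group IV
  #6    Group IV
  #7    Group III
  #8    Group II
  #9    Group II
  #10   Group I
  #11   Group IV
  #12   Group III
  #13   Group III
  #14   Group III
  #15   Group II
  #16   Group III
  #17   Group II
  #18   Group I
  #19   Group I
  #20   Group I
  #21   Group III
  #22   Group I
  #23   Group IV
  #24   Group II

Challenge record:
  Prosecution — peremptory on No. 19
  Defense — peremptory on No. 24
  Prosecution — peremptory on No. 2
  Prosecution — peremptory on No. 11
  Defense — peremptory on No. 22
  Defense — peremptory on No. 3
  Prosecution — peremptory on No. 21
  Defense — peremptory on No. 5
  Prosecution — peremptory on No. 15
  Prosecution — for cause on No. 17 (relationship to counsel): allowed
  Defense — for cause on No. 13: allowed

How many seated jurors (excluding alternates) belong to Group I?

0

Removed: #2, #3, #5, #11, #13, #15, #17, #19, #21, #22, #24.
Seated jurors 1–6: #1, #4, #6, #7, #8, #9 (alternates #10, #12, #14, #16 not counted).
None of those are in Group I → 0.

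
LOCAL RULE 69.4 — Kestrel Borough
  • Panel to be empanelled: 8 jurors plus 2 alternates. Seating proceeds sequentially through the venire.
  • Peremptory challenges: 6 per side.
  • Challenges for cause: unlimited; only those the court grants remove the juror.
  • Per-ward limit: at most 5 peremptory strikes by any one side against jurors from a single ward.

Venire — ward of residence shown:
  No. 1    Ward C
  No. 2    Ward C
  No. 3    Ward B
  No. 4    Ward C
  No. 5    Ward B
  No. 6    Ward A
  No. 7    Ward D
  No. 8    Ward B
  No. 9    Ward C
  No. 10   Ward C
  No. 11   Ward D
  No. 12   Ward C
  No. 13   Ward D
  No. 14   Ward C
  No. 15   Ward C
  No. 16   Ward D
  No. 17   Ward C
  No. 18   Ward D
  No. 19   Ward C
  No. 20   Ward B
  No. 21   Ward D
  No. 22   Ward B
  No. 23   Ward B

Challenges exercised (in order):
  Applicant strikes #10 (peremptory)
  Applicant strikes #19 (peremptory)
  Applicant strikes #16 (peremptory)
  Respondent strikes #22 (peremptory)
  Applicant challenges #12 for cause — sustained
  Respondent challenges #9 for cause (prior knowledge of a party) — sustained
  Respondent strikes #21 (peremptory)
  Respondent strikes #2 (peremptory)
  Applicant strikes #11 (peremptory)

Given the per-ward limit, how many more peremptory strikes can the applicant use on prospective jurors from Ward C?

2

Applicant peremptories so far: #10, #19, #16, #11 — 4 of 6 used, 2 left overall.
Against Ward C: #10, #19 — 2 used; per-ward cap 5 leaves 3.
Binding limit: min(2, 3) = 2.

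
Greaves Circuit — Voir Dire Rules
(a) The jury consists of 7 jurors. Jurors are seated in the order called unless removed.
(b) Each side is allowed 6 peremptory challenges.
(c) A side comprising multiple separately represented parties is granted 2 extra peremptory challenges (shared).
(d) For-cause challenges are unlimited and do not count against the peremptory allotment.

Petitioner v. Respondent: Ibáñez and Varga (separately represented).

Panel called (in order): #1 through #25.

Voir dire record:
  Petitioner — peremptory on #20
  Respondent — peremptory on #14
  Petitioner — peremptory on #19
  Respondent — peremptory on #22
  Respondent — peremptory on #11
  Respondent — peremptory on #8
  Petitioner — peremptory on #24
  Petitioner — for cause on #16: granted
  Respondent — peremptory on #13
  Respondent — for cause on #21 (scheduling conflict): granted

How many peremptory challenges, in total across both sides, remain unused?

Petitioner allotment: 6. Respondent allotment: 6 base + 2 multi-party = 8.
Petitioner peremptories used: #20, #19, #24 — 3 (the for-cause on #16 doesn't count).
Respondent peremptories used: #14, #22, #11, #8, #13 — 5 (the for-cause on #21 doesn't count).
Remaining: (6 − 3) + (8 − 5) = 6.

6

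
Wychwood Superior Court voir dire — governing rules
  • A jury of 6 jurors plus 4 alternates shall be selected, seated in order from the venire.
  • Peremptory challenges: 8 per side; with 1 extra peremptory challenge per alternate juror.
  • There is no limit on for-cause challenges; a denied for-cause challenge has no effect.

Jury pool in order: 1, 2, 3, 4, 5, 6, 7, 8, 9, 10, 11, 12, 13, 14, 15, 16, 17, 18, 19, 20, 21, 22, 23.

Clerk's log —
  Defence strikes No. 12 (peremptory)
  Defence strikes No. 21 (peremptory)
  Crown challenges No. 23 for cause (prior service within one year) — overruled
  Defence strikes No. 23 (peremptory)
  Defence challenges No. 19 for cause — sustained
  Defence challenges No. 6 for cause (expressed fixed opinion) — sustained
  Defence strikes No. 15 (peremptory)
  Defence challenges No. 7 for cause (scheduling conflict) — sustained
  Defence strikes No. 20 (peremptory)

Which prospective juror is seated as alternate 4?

13

Removed: #6, #7, #12, #15, #19, #20, #21, #23.
Seating in order: seats 1–6 → #1, #2, #3, #4, #5, #8; alternates → #9, #10, #11, #13.
So alternate 4 is #13.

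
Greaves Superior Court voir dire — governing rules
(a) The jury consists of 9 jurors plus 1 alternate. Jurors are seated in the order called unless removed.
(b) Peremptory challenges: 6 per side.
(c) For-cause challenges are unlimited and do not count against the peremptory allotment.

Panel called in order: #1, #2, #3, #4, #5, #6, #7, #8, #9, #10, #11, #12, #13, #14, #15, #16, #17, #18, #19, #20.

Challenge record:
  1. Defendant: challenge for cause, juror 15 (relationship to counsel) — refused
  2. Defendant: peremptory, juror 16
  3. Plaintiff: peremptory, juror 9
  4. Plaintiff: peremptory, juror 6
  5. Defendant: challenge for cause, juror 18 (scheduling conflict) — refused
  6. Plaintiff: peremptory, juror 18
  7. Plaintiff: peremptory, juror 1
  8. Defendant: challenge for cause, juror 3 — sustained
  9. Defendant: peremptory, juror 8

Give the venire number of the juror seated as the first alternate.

Removed: #1, #3, #6, #8, #9, #16, #18. (#15 stays — for-cause denied.)
Seating in order: seats 1–9 → #2, #4, #5, #7, #10, #11, #12, #13, #14; alternates → #15.
So alternate 1 is #15.

15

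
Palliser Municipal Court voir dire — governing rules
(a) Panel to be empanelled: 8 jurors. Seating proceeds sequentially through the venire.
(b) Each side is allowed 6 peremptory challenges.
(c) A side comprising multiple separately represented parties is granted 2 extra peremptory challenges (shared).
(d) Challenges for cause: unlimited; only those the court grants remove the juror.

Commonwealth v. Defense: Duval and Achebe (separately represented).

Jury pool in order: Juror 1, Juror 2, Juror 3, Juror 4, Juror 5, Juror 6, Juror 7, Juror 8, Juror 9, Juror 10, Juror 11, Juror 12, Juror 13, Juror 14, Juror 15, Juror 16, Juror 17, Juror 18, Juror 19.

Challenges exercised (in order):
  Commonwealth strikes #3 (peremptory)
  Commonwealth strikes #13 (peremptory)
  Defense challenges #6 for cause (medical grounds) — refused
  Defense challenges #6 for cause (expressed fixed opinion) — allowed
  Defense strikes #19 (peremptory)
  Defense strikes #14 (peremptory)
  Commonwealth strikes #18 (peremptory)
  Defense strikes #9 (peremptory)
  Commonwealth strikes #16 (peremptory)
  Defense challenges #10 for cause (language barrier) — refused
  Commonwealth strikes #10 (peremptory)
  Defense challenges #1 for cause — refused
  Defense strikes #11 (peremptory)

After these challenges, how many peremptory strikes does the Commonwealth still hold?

Commonwealth allotment: 6.
Commonwealth peremptories used: #3, #13, #18, #16, #10 — 5.
Remaining: 6 − 5 = 1.

1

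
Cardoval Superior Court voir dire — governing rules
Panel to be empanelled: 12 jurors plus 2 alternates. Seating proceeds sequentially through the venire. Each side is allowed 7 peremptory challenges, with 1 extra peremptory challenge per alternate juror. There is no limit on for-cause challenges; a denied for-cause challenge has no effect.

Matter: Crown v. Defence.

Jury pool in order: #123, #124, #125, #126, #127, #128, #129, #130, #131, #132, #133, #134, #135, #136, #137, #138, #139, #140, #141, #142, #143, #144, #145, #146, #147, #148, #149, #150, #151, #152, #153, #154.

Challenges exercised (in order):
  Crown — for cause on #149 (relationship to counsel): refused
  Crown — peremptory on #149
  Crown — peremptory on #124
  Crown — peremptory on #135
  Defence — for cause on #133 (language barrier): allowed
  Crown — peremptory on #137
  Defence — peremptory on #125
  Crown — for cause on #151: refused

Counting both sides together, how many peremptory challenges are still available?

Crown allotment: 7 base + 1 × 2 alternates = 9. Defence allotment: 7 base + 1 × 2 alternates = 9.
Crown peremptories used: #149, #124, #135, #137 — 4 (for-cause on #149, #151 don't count).
Defence peremptories used: #125 — 1 (the for-cause on #133 doesn't count).
Remaining: (9 − 4) + (9 − 1) = 13.

13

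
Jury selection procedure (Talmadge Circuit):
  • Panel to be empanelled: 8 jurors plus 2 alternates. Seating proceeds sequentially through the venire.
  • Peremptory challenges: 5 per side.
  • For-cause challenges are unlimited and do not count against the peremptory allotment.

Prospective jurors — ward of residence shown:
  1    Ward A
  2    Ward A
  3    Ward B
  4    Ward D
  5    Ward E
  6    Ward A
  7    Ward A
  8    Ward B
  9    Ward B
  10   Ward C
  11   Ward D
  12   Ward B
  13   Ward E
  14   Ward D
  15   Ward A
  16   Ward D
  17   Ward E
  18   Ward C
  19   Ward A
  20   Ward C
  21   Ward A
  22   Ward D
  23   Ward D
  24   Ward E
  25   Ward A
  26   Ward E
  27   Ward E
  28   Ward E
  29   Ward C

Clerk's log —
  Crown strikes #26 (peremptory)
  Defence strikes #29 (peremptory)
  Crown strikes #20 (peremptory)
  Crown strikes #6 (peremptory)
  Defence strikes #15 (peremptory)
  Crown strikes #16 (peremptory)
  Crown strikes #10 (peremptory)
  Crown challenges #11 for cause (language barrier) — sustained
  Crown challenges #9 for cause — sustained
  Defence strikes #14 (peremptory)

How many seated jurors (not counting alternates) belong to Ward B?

3

Removed: #6, #9, #10, #11, #14, #15, #16, #20, #26, #29.
Seated jurors 1–8: #1, #2, #3, #4, #5, #7, #8, #12 (alternates #13, #17 not counted).
Of those, in Ward B: #3, #8, #12 → 3.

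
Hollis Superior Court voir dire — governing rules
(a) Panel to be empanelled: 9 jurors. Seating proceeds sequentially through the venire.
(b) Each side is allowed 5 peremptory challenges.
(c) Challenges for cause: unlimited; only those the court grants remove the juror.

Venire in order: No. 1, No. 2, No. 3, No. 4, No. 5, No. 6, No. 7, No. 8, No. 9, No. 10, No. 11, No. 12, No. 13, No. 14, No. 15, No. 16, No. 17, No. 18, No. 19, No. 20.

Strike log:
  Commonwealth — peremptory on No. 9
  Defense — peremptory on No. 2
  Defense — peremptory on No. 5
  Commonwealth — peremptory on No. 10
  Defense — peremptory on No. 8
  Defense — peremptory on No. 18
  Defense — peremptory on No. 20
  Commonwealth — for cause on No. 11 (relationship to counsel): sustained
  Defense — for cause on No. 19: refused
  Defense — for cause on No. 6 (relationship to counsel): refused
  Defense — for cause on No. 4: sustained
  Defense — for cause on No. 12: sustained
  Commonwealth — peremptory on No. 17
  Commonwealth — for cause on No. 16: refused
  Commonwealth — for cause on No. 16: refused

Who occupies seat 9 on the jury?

19

Removed: #2, #4, #5, #8, #9, #10, #11, #12, #17, #18, #20. (#6, #16, #19 stay — for-cause denied.)
Seating in order: seats 1–9 → #1, #3, #6, #7, #13, #14, #15, #16, #19.
So seat 9 is #19.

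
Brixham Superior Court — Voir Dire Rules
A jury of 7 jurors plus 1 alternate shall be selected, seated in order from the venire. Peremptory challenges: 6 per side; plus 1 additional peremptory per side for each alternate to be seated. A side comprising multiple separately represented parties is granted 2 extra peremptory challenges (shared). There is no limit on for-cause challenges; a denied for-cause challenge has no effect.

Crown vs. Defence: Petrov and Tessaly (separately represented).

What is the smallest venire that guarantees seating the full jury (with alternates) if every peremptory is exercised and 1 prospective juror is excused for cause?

Seats to fill: 7 + 1 alternates = 8.
Peremptories — Crown: 6 + 1×1 = 7; Defence: 6 + 1×1 + 2 = 9; total 16.
For-cause removals: 1.
Minimum venire: 8 + 16 + 1 = 25.

25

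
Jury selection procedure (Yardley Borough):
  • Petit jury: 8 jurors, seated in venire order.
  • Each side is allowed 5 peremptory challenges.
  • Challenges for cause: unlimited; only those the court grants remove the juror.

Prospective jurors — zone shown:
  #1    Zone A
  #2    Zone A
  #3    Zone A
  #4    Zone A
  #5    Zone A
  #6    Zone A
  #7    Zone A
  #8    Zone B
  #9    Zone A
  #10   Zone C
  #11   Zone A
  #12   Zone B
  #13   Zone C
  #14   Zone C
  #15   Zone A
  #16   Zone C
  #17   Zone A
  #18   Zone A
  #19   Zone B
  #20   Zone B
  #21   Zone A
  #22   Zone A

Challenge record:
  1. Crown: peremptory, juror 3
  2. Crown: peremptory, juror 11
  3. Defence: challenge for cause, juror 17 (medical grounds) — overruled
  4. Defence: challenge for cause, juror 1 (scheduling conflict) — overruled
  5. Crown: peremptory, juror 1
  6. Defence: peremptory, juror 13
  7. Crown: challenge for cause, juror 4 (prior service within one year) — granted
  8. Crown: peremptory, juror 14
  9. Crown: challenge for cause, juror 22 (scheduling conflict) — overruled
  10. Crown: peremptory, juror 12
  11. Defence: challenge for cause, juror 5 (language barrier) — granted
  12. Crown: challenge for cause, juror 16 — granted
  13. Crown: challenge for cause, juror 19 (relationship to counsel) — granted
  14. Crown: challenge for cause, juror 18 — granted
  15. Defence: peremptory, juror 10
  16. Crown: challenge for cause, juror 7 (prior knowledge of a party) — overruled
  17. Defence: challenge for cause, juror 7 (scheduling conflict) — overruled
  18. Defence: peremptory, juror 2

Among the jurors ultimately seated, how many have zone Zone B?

2

Removed: #1, #2, #3, #4, #5, #10, #11, #12, #13, #14, #16, #18, #19.
Seated jurors 1–8: #6, #7, #8, #9, #15, #17, #20, #21.
Of those, in Zone B: #8, #20 → 2.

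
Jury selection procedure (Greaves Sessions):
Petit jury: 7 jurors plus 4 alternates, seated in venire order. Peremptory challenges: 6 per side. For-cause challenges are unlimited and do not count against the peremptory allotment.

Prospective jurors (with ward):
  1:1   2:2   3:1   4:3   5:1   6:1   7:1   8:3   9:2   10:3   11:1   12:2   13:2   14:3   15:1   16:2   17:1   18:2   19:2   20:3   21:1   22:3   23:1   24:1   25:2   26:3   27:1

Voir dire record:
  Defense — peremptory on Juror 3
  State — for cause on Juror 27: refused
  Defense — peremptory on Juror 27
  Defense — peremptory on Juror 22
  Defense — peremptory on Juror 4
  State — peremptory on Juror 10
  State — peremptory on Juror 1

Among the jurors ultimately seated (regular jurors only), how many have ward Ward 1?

Removed: #1, #3, #4, #10, #22, #27.
Seated jurors 1–7: #2, #5, #6, #7, #8, #9, #11 (alternates #12, #13, #14, #15 not counted).
Of those, in Ward 1: #5, #6, #7, #11 → 4.

4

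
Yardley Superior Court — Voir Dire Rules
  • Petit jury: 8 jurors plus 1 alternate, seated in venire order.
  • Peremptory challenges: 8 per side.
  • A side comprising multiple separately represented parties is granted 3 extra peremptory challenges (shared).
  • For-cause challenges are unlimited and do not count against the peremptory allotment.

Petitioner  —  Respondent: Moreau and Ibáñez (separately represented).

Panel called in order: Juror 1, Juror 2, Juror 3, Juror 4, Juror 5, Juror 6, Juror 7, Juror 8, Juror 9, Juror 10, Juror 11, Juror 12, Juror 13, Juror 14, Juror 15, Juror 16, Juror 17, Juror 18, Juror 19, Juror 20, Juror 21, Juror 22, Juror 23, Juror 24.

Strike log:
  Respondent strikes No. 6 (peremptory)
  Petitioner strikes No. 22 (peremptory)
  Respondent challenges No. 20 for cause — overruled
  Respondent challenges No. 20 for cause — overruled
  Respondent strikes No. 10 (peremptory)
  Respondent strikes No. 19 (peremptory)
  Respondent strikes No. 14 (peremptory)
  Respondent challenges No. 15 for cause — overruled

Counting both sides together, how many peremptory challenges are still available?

14

Petitioner allotment: 8. Respondent allotment: 8 base + 3 multi-party = 11.
Petitioner peremptories used: #22 — 1.
Respondent peremptories used: #6, #10, #19, #14 — 4 (for-cause on #20, #20, #15 don't count).
Remaining: (8 − 1) + (11 − 4) = 14.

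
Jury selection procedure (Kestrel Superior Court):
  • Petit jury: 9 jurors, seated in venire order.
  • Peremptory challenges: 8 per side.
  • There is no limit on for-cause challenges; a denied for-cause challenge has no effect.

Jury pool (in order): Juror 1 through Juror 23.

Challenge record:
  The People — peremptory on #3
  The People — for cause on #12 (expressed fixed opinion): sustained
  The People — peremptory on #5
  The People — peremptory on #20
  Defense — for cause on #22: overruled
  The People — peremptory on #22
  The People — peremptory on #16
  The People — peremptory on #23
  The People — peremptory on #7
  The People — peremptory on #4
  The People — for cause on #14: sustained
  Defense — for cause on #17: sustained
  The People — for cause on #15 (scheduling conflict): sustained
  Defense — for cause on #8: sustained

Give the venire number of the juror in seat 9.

Removed: #3, #4, #5, #7, #8, #12, #14, #15, #16, #17, #20, #22, #23.
Seating in order: seats 1–9 → #1, #2, #6, #9, #10, #11, #13, #18, #19.
So seat 9 is #19.

19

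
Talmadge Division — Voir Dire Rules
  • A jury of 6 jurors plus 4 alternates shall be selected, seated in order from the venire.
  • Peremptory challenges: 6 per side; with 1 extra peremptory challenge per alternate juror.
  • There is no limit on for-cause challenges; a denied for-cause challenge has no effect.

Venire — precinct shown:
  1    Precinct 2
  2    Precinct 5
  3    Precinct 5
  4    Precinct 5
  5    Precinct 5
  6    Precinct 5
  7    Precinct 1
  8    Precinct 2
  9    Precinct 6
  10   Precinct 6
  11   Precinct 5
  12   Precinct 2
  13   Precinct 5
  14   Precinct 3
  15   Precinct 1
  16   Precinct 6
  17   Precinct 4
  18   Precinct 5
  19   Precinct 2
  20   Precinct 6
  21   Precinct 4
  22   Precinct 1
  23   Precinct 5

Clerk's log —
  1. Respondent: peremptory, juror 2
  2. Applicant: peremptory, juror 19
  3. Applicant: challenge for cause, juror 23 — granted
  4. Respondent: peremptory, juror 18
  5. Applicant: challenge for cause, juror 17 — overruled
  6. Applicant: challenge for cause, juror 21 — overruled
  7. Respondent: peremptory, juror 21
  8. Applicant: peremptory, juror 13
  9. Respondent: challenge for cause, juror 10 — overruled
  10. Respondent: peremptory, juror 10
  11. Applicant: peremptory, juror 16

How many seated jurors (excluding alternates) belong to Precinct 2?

Removed: #2, #10, #13, #16, #18, #19, #21, #23.
Seated jurors 1–6: #1, #3, #4, #5, #6, #7 (alternates #8, #9, #11, #12 not counted).
Of those, in Precinct 2: #1 → 1.

1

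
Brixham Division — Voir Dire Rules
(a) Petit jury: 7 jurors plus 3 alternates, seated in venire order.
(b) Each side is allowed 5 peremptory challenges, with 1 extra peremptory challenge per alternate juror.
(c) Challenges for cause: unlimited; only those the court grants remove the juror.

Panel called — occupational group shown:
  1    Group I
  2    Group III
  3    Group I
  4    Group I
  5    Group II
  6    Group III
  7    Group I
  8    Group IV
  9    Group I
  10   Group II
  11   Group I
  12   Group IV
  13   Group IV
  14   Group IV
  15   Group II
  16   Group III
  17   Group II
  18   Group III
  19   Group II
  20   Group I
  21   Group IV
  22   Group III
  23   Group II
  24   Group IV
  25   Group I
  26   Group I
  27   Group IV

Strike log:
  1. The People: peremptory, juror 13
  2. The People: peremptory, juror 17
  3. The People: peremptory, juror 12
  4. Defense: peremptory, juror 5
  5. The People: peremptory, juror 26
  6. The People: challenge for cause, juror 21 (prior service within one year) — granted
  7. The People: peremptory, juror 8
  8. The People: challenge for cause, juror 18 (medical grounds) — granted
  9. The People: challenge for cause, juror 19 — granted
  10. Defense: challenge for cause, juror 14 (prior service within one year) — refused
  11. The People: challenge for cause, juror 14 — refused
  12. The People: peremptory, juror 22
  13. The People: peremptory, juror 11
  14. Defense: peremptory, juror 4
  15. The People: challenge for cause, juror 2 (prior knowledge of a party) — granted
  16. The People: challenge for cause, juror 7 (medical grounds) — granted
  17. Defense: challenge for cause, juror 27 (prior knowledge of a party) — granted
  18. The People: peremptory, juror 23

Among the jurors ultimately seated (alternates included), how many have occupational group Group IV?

Removed: #2, #4, #5, #7, #8, #11, #12, #13, #17, #18, #19, #21, #22, #23, #26, #27.
Seated (10 incl. alternates): #1, #3, #6, #9, #10, #14, #15, #16, #20, #24.
Of those, in Group IV: #14, #24 → 2.

2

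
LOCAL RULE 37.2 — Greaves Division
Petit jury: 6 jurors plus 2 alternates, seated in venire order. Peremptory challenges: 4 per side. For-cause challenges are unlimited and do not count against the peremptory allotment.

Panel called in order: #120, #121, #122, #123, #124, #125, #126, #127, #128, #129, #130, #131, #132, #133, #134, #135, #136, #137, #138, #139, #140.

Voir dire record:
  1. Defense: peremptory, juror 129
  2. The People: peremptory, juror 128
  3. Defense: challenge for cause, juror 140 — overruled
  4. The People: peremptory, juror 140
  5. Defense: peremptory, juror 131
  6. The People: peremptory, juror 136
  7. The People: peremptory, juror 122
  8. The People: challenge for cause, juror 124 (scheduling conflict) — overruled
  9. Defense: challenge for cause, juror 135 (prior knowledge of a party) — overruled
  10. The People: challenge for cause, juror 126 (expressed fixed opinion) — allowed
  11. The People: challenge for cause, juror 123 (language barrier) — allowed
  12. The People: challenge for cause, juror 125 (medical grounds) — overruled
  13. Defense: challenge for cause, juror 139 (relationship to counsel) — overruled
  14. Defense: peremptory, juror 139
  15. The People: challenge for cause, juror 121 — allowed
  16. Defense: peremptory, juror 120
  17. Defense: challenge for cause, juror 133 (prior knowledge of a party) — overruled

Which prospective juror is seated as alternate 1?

134

Removed: #120, #121, #122, #123, #126, #128, #129, #131, #136, #139, #140. (#124, #125, #133, #135 stay — for-cause denied.)
Seating in order: seats 1–6 → #124, #125, #127, #130, #132, #133; alternates → #134, #135.
So alternate 1 is #134.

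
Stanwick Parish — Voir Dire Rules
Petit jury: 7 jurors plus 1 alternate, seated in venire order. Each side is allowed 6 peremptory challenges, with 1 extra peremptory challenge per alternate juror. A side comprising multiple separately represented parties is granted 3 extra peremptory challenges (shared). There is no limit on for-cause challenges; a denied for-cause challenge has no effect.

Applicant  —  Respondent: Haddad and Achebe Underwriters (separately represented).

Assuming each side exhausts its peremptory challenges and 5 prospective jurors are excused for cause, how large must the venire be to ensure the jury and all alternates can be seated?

30

Seats to fill: 7 + 1 alternates = 8.
Peremptories — Applicant: 6 + 1×1 = 7; Respondent: 6 + 1×1 + 3 = 10; total 17.
For-cause removals: 5.
Minimum venire: 8 + 17 + 5 = 30.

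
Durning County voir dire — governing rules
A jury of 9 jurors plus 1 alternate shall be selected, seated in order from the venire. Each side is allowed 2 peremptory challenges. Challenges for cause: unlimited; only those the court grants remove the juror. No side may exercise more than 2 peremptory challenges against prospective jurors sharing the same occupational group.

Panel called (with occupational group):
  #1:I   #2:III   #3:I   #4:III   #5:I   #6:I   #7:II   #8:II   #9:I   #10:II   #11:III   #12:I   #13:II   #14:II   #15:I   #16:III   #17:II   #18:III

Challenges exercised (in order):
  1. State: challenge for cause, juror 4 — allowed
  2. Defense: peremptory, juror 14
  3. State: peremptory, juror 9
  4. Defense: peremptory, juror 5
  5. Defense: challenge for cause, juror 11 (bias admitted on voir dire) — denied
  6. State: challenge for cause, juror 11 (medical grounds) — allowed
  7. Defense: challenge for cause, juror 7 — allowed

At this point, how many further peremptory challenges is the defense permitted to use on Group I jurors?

0

Defense peremptories so far: #14, #5 — 2 of 2 used, 0 left overall.
Against Group I: #5 — 1 used; per-group cap 2 leaves 1.
Binding limit: min(0, 1) = 0.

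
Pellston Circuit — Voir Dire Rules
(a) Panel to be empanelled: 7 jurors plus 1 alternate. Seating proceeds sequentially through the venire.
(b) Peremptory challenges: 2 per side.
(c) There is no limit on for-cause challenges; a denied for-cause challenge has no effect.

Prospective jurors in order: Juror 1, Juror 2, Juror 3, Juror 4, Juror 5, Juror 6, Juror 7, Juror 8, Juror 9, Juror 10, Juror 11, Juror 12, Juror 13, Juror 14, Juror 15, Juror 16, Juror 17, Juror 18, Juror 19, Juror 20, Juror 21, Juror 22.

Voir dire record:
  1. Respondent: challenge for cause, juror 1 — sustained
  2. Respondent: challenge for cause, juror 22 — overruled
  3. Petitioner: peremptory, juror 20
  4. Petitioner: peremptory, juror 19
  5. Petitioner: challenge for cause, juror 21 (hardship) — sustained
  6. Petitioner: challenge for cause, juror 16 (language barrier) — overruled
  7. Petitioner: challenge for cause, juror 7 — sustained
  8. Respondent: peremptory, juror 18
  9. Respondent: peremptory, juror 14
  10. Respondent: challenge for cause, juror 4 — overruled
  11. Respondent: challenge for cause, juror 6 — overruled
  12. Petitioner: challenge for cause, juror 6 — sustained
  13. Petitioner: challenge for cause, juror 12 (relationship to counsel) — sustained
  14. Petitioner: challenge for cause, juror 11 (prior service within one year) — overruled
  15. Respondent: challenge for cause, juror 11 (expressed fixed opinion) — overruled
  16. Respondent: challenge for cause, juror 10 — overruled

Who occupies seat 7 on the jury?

10

Removed: #1, #6, #7, #12, #14, #18, #19, #20, #21. (#4, #10, #11, #16, #22 stay — for-cause denied.)
Seating in order: seats 1–7 → #2, #3, #4, #5, #8, #9, #10; alternates → #11.
So seat 7 is #10.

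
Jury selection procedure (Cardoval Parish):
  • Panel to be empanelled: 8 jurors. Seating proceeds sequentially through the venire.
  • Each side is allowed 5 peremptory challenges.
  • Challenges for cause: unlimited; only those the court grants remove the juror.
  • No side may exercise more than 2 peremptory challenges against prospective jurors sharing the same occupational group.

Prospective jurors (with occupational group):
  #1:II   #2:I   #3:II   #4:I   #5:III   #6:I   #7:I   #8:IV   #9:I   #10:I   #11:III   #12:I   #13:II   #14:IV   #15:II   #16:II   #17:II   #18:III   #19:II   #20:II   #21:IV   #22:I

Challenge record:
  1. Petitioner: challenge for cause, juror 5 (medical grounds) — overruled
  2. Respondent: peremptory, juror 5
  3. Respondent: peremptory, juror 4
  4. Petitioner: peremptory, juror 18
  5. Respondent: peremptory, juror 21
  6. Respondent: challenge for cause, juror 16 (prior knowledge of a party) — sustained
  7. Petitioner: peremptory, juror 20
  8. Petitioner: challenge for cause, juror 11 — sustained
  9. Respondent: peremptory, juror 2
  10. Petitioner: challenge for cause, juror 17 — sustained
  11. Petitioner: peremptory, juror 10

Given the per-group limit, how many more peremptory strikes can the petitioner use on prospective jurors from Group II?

Petitioner peremptories so far: #18, #20, #10 — 3 of 5 used, 2 left overall.
Against Group II: #20 — 1 used; per-group cap 2 leaves 1.
Binding limit: min(2, 1) = 1.

1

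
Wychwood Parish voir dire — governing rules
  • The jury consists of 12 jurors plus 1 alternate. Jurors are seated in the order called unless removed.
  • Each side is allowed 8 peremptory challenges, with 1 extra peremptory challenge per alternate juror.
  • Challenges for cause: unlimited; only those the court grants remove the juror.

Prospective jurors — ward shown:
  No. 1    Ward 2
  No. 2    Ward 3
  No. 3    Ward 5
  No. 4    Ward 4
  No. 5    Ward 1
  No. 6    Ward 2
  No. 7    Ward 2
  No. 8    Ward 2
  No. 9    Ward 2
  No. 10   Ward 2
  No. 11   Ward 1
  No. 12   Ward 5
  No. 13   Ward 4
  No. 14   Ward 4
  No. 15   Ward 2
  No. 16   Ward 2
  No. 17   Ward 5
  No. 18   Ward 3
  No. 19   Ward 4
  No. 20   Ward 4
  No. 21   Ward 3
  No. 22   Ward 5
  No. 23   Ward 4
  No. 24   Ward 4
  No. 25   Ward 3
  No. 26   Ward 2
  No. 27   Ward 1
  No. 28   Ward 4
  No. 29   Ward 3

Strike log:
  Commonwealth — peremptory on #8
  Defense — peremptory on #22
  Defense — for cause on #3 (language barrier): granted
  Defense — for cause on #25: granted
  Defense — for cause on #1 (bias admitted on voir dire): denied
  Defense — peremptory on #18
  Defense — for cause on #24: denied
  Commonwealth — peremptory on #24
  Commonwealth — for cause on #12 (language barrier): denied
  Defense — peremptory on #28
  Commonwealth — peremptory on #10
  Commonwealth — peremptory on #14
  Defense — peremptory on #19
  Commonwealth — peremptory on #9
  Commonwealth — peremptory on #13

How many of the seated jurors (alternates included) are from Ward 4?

Removed: #3, #8, #9, #10, #13, #14, #18, #19, #22, #24, #25, #28.
Seated (13 incl. alternates): #1, #2, #4, #5, #6, #7, #11, #12, #15, #16, #17, #20, #21.
Of those, in Ward 4: #4, #20 → 2.

2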